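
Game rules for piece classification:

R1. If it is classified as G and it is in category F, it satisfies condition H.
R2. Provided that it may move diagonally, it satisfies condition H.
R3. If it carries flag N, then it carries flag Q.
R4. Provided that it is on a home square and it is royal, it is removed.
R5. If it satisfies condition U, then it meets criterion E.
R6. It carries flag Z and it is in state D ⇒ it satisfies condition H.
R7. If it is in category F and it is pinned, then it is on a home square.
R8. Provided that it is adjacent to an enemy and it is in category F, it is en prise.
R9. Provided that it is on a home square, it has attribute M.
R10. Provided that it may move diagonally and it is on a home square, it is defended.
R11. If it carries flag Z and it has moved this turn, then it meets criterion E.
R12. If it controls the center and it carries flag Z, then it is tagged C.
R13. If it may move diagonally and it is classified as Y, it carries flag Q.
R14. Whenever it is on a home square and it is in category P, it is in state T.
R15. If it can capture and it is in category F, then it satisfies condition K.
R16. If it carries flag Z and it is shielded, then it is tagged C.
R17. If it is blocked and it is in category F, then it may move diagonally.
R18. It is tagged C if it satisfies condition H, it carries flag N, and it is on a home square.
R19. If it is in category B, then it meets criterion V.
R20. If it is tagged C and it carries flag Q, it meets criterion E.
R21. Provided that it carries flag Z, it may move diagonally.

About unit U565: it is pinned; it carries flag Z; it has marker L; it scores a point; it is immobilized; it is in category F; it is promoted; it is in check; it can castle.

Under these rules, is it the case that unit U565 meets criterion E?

No

Forward chaining from the given facts derives: is on a home square, has attribute M, may move diagonally, satisfies condition H, is defended.
Rules concluding "it meets criterion E": R5 needs "it satisfies condition U"; R11 needs "it has moved this turn"; R20 needs "it is tagged C" — none of these are established.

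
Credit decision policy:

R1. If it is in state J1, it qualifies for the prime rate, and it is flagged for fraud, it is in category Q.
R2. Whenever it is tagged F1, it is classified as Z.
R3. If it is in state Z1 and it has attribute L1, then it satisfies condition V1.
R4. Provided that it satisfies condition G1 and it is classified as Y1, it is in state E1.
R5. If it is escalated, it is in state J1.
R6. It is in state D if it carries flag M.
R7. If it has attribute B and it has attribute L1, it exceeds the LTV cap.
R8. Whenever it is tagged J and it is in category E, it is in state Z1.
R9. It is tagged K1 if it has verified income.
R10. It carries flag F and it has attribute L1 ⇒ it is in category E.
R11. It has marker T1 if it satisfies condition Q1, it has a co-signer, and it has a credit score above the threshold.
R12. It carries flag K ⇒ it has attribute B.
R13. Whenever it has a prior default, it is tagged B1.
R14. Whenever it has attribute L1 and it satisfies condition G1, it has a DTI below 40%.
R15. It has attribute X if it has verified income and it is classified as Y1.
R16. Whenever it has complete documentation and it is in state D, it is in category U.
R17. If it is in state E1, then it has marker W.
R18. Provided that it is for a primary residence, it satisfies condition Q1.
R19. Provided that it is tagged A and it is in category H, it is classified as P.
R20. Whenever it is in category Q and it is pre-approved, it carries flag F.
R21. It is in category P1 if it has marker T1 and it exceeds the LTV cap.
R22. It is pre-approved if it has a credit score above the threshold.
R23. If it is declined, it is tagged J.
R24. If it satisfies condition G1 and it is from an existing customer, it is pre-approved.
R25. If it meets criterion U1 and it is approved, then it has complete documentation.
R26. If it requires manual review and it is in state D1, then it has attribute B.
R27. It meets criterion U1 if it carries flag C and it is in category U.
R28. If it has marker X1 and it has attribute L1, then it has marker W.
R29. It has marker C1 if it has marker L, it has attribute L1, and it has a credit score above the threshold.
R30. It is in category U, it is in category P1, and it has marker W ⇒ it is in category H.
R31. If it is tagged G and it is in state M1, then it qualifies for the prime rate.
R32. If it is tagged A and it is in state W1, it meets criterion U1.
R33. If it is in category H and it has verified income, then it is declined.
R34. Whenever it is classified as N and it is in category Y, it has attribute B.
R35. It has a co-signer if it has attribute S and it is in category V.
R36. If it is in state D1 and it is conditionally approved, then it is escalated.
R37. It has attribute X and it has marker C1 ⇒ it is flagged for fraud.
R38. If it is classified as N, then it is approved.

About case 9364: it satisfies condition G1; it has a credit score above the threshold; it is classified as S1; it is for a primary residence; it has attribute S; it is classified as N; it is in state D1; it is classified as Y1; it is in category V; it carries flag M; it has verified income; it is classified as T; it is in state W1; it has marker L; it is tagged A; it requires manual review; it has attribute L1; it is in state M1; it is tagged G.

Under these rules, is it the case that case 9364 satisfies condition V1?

No

Forward chaining from the given facts derives: is in state E1, is in state D, is tagged K1, has a DTI below 40%, has attribute X, has marker W, satisfies condition Q1, is pre-approved, has attribute B, has marker C1, qualifies for the prime rate, meets criterion U1, has a co-signer, is flagged for fraud, is approved, exceeds the LTV cap, has marker T1, is in category P1, has complete documentation, is in category U, is in category H, is declined, is classified as P, is tagged J.
The only rule concluding "it satisfies condition V1" is R3, which needs "it is in state Z1"; that is never established.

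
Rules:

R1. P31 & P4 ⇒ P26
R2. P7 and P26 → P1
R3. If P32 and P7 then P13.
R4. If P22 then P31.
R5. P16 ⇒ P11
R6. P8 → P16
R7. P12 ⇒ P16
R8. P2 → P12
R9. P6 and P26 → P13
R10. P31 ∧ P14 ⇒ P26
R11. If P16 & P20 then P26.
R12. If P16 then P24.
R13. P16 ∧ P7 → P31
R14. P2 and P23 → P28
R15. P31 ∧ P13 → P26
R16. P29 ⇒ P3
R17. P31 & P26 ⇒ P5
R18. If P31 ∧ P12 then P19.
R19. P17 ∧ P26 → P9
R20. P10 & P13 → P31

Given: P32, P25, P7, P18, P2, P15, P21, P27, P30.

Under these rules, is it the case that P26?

P13  (by R3: P32, P7)
P12  (by R8: P2)
P16  (by R7: P12)
P31  (by R13: P16, P7)
P26  (by R15: P31, P13)

Yes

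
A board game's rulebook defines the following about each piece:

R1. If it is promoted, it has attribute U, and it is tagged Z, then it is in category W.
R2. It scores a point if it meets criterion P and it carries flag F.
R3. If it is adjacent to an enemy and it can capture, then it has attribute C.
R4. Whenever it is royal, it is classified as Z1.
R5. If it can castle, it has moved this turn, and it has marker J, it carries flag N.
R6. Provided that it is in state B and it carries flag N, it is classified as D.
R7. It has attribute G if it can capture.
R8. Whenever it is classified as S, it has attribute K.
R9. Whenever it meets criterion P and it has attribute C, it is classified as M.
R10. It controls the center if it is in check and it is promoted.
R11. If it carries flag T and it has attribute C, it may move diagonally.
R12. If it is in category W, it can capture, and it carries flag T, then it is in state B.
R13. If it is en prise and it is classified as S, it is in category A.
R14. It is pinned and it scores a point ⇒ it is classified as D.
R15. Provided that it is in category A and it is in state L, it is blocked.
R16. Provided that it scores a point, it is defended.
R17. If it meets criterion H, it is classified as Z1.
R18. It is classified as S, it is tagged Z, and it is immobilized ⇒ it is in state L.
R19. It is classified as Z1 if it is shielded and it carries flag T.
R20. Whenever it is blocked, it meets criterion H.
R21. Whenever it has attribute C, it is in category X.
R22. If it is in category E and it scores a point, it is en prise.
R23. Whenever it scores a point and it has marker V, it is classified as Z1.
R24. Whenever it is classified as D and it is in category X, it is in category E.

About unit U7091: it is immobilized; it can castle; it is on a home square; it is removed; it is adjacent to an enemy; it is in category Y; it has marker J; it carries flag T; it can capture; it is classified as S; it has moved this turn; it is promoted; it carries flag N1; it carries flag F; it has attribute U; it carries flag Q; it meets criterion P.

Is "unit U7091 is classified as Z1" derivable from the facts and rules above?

No

Forward chaining from the given facts derives: scores a point, has attribute C, carries flag N, has attribute G, has attribute K, is classified as M, may move diagonally, is defended, is in category X.
Rules concluding "it is classified as Z1": R4 needs "it is royal"; R17 needs "it meets criterion H"; R19 needs "it is shielded"; R23 needs "it has marker V" — none of these are established.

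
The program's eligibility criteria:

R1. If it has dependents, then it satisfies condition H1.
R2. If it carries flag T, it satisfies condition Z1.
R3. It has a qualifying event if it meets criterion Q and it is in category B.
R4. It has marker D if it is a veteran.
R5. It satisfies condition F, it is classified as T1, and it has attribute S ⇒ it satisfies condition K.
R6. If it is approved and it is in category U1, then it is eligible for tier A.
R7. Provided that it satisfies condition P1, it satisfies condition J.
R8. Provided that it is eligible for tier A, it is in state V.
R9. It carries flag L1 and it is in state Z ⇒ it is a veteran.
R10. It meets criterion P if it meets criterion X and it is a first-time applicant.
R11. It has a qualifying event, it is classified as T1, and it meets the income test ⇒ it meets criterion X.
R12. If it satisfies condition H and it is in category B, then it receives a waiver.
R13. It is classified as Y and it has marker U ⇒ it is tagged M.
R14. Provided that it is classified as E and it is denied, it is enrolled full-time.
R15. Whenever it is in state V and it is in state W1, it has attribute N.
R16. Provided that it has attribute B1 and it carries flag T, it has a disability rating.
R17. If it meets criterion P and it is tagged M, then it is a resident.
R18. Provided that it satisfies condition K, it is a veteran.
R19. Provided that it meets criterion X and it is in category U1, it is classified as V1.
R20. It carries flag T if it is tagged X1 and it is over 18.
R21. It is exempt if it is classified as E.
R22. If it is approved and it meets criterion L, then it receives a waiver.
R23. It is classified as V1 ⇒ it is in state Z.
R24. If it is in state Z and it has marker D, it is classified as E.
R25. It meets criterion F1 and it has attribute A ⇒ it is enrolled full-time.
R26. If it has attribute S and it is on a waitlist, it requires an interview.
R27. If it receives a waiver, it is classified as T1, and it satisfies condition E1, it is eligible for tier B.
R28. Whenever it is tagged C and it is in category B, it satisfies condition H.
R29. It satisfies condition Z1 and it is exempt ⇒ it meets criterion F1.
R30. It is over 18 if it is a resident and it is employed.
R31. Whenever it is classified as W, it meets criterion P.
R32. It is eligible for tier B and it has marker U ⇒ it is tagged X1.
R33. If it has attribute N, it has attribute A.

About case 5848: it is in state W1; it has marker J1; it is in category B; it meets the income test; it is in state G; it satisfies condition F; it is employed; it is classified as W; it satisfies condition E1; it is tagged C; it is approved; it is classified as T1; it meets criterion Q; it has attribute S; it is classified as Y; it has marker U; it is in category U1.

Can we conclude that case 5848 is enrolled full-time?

Yes

By R3 (it meets criterion Q, it is in category B): it has a qualifying event.
By R5 (it satisfies condition F, it is classified as T1, it has attribute S): it satisfies condition K.
By R6 (it is approved, it is in category U1): it is eligible for tier A.
By R8 (it is eligible for tier A): it is in state V.
By R11 (it has a qualifying event, it is classified as T1, it meets the income test): it meets criterion X.
By R13 (it is classified as Y, it has marker U): it is tagged M.
By R15 (it is in state V, it is in state W1): it has attribute N.
By R18 (it satisfies condition K): it is a veteran.
By R19 (it meets criterion X, it is in category U1): it is classified as V1.
By R23 (it is classified as V1): it is in state Z.
By R28 (it is tagged C, it is in category B): it satisfies condition H.
By R31 (it is classified as W): it meets criterion P.
By R33 (it has attribute N): it has attribute A.
By R4 (it is a veteran): it has marker D.
By R12 (it satisfies condition H, it is in category B): it receives a waiver.
By R17 (it meets criterion P, it is tagged M): it is a resident.
By R24 (it is in state Z, it has marker D): it is classified as E.
By R27 (it receives a waiver, it is classified as T1, it satisfies condition E1): it is eligible for tier B.
By R30 (it is a resident, it is employed): it is over 18.
By R32 (it is eligible for tier B, it has marker U): it is tagged X1.
By R20 (it is tagged X1, it is over 18): it carries flag T.
By R21 (it is classified as E): it is exempt.
By R2 (it carries flag T): it satisfies condition Z1.
By R29 (it satisfies condition Z1, it is exempt): it meets criterion F1.
By R25 (it meets criterion F1, it has attribute A): it is enrolled full-time.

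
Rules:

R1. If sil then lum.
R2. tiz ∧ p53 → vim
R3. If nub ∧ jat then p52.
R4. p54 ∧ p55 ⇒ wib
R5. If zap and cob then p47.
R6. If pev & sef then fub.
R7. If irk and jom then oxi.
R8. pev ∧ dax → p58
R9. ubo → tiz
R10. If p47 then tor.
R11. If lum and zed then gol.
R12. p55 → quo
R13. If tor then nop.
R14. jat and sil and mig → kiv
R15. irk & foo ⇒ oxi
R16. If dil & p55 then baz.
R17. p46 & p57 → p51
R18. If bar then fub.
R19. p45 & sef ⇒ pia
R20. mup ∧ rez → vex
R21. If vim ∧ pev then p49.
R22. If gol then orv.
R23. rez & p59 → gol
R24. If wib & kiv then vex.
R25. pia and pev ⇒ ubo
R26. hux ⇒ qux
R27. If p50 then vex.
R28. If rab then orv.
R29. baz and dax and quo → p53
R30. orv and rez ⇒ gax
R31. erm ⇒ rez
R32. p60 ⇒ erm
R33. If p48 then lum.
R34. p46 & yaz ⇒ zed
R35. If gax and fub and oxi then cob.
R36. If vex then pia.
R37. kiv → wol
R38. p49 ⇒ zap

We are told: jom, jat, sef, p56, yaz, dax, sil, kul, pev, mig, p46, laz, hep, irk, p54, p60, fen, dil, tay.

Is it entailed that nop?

Forward chaining from the given facts derives: lum, fub, oxi, p58, kiv, erm, zed, wol, gol, orv, rez, gax, cob.
The only rule concluding nop is R13, which needs tor; that is never established.

No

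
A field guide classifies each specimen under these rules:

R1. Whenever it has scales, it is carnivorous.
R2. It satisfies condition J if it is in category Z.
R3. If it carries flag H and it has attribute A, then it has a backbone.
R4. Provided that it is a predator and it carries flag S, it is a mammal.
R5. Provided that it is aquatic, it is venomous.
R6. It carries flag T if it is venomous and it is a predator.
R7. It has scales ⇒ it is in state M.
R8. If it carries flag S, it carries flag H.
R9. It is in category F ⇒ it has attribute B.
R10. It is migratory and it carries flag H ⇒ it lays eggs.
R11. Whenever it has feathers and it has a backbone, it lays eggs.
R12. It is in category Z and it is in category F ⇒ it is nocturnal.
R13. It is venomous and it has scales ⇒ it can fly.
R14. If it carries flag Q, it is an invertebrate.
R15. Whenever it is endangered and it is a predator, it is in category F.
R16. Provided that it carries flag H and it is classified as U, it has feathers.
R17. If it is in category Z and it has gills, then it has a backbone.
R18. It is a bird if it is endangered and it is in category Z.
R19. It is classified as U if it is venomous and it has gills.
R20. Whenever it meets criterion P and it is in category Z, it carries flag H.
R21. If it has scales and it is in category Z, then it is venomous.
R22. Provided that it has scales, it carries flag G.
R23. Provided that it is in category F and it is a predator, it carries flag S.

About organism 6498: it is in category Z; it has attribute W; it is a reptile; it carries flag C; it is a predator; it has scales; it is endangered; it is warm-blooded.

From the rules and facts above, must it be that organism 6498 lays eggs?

Forward chaining from the given facts derives: is carnivorous, satisfies condition J, is in state M, is in category F, is a bird, is venomous, carries flag G, carries flag S, is a mammal, carries flag T, carries flag H, has attribute B, is nocturnal, can fly.
Rules concluding "it lays eggs": R10 needs "it is migratory"; R11 needs "it has feathers" — none of these are established.

No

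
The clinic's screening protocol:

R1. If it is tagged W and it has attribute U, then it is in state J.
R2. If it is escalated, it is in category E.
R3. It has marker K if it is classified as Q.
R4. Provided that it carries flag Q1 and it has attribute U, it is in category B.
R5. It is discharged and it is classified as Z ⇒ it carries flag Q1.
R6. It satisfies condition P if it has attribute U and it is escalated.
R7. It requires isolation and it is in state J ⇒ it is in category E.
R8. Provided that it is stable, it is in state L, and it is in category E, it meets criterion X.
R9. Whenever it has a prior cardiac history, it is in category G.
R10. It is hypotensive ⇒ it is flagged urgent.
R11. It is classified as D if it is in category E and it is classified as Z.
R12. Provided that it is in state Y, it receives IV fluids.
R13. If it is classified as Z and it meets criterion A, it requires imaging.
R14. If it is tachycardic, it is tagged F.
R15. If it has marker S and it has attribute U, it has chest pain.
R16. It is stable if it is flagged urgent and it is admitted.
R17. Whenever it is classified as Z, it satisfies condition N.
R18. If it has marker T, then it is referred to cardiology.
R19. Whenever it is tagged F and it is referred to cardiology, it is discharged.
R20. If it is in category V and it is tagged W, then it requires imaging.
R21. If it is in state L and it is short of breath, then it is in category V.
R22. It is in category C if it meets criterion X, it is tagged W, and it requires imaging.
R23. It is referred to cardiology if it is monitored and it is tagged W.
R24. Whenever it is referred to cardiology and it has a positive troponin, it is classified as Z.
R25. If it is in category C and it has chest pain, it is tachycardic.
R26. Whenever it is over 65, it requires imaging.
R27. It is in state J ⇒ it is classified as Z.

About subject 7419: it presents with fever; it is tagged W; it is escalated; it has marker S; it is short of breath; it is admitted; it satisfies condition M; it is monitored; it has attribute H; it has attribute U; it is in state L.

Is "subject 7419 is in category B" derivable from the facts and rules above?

Forward chaining from the given facts derives: is in state J, is in category E, satisfies condition P, has chest pain, is in category V, is referred to cardiology, is classified as Z, is classified as D, satisfies condition N, requires imaging.
The only rule concluding "it is in category B" is R4, which needs "it carries flag Q1"; that is never established.

No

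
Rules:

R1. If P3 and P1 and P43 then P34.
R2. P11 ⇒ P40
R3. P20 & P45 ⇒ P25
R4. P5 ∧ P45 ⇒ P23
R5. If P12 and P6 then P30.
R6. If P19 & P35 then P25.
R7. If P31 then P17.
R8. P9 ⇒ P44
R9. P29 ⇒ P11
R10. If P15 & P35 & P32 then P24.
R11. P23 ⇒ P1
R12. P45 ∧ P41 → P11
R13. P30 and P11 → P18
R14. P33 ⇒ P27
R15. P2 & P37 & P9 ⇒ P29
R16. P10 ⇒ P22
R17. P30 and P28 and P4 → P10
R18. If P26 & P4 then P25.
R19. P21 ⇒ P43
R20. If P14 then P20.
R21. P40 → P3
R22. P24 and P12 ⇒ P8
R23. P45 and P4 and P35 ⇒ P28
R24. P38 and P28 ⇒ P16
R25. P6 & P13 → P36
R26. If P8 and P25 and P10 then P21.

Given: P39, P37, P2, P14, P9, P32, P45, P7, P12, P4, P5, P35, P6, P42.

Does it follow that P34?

No

Forward chaining from the given facts derives: P23, P30, P44, P1, P29, P20, P28, P25, P11, P18, P10, P40, P22, P3.
The only rule concluding P34 is R1, which needs P43; that is never established.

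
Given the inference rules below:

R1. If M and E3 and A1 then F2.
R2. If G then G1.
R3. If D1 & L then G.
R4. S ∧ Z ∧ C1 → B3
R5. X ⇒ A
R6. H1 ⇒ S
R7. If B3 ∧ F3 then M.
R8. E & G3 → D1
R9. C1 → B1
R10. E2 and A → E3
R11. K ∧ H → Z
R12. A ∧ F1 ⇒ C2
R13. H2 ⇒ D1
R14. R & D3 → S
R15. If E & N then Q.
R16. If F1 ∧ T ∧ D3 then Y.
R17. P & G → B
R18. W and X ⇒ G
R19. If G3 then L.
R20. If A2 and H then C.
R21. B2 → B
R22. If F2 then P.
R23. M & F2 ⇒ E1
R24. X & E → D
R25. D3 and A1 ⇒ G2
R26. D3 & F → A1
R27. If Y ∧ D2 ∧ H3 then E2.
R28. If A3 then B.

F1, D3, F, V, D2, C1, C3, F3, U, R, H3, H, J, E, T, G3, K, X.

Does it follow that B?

Yes

A  (by R5: X)
D1  (by R8: E, G3)
Z  (by R11: K, H)
S  (by R14: R, D3)
Y  (by R16: F1, T, D3)
L  (by R19: G3)
A1  (by R26: D3, F)
E2  (by R27: Y, D2, H3)
G  (by R3: D1, L)
B3  (by R4: S, Z, C1)
M  (by R7: B3, F3)
E3  (by R10: E2, A)
F2  (by R1: M, E3, A1)
P  (by R22: F2)
B  (by R17: P, G)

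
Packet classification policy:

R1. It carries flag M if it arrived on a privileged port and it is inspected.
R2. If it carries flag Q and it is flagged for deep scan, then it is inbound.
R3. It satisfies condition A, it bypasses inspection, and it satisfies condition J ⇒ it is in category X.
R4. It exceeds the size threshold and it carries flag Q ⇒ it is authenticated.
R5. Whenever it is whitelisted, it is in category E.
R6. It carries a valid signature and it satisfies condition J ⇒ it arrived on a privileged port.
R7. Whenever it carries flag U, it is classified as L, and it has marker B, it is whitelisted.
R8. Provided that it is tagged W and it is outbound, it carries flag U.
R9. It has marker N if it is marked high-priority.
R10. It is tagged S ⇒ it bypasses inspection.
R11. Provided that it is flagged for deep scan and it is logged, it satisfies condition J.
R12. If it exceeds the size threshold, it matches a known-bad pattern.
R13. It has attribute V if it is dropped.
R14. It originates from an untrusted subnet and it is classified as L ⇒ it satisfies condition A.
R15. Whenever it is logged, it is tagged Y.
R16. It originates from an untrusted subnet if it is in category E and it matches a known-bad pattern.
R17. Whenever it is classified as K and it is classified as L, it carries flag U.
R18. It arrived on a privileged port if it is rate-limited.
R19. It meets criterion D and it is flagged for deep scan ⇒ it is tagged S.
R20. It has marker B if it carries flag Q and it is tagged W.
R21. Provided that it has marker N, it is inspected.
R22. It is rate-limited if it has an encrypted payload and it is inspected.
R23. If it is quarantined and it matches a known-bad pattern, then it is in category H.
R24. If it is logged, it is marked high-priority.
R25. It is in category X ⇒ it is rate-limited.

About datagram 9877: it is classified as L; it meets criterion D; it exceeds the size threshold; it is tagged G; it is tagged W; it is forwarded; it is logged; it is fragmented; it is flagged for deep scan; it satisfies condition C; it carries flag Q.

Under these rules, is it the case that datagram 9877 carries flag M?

Forward chaining from the given facts derives: is inbound, is authenticated, satisfies condition J, matches a known-bad pattern, is tagged Y, is tagged S, has marker B, is marked high-priority, has marker N, bypasses inspection, is inspected.
The only rule concluding "it carries flag M" is R1, which needs "it arrived on a privileged port"; that is never established.

No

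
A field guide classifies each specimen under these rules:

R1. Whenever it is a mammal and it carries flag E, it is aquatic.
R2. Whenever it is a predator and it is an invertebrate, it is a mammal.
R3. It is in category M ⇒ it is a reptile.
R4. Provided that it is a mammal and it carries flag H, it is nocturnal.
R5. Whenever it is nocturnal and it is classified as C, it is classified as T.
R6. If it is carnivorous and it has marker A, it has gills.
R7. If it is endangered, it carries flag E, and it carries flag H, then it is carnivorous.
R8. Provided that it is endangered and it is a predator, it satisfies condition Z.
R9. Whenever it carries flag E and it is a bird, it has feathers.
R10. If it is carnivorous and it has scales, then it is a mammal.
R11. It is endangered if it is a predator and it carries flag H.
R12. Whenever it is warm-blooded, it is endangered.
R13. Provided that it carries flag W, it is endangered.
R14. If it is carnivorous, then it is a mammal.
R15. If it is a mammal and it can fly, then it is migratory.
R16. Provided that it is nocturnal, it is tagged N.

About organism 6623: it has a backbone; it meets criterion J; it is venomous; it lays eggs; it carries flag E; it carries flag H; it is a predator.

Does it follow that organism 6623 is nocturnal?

Yes

By R11 (it is a predator, it carries flag H): it is endangered.
By R7 (it is endangered, it carries flag E, it carries flag H): it is carnivorous.
By R14 (it is carnivorous): it is a mammal.
By R4 (it is a mammal, it carries flag H): it is nocturnal.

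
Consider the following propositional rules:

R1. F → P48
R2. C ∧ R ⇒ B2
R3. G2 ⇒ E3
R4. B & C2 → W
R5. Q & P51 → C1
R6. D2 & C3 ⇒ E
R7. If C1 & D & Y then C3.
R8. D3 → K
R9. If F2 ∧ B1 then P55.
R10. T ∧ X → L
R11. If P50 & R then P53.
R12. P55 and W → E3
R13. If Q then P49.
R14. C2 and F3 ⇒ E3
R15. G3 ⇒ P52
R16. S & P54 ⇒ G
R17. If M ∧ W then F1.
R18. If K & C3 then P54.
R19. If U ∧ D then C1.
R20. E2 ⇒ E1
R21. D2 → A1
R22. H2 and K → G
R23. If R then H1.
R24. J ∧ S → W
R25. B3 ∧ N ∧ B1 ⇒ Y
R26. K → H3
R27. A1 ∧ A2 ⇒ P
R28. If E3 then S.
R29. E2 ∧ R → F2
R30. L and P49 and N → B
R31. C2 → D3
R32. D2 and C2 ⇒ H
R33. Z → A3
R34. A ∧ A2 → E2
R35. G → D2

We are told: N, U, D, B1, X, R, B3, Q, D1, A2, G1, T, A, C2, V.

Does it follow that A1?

L  (by R10: T, X)
P49  (by R13: Q)
C1  (by R19: U, D)
Y  (by R25: B3, N, B1)
B  (by R30: L, P49, N)
D3  (by R31: C2)
E2  (by R34: A, A2)
W  (by R4: B, C2)
C3  (by R7: C1, D, Y)
K  (by R8: D3)
P54  (by R18: K, C3)
F2  (by R29: E2, R)
P55  (by R9: F2, B1)
E3  (by R12: P55, W)
S  (by R28: E3)
G  (by R16: S, P54)
D2  (by R35: G)
A1  (by R21: D2)

Yes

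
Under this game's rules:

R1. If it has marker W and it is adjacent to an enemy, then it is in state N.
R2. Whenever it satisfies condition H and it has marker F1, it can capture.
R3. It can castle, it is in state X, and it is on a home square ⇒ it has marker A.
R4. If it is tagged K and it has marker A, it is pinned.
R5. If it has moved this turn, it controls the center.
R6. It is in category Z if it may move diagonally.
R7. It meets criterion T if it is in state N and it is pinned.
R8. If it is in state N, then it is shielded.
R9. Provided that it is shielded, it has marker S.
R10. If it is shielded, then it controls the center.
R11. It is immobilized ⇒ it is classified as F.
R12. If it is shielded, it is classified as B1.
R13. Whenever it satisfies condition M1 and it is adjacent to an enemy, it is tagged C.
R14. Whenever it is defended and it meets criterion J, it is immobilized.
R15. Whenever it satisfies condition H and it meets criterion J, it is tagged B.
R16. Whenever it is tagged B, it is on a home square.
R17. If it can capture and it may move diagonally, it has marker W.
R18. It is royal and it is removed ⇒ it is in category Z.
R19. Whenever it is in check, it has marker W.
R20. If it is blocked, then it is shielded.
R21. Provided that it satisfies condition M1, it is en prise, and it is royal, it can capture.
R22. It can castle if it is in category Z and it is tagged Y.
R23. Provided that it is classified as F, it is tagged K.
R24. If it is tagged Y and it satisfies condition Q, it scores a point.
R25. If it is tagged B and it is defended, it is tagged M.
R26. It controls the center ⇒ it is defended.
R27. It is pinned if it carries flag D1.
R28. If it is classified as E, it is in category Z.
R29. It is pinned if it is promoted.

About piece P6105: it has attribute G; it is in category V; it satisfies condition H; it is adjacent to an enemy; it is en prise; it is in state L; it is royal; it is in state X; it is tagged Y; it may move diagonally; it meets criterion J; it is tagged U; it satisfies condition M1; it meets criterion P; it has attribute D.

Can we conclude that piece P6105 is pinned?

By R6 (it may move diagonally): it is in category Z.
By R15 (it satisfies condition H, it meets criterion J): it is tagged B.
By R16 (it is tagged B): it is on a home square.
By R21 (it satisfies condition M1, it is en prise, it is royal): it can capture.
By R22 (it is in category Z, it is tagged Y): it can castle.
By R3 (it can castle, it is in state X, it is on a home square): it has marker A.
By R17 (it can capture, it may move diagonally): it has marker W.
By R1 (it has marker W, it is adjacent to an enemy): it is in state N.
By R8 (it is in state N): it is shielded.
By R10 (it is shielded): it controls the center.
By R26 (it controls the center): it is defended.
By R14 (it is defended, it meets criterion J): it is immobilized.
By R11 (it is immobilized): it is classified as F.
By R23 (it is classified as F): it is tagged K.
By R4 (it is tagged K, it has marker A): it is pinned.

Yes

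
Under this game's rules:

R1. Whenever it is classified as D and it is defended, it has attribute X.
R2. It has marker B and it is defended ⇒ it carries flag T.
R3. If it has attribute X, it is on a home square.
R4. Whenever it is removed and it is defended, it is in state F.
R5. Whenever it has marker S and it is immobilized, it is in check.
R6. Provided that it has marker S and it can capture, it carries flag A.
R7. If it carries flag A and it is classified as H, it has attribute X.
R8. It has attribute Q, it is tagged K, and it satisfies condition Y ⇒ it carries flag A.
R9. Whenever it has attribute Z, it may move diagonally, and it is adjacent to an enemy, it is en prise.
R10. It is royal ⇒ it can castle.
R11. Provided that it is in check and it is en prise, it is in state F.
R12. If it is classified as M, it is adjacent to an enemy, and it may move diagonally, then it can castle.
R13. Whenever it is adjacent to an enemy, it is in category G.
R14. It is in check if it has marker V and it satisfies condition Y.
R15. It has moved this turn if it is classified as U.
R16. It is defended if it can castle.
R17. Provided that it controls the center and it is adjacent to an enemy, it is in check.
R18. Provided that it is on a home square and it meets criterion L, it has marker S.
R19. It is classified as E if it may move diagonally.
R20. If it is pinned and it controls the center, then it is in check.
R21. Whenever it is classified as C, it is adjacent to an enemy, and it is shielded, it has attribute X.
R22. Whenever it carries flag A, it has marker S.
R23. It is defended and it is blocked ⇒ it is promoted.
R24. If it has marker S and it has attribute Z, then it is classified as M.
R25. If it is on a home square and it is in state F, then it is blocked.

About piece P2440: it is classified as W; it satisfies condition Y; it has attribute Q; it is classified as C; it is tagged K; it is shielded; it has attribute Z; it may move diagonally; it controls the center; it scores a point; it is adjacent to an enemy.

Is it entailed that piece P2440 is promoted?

Yes

By R8 (it has attribute Q, it is tagged K, it satisfies condition Y): it carries flag A.
By R9 (it has attribute Z, it may move diagonally, it is adjacent to an enemy): it is en prise.
By R17 (it controls the center, it is adjacent to an enemy): it is in check.
By R21 (it is classified as C, it is adjacent to an enemy, it is shielded): it has attribute X.
By R22 (it carries flag A): it has marker S.
By R24 (it has marker S, it has attribute Z): it is classified as M.
By R3 (it has attribute X): it is on a home square.
By R11 (it is in check, it is en prise): it is in state F.
By R12 (it is classified as M, it is adjacent to an enemy, it may move diagonally): it can castle.
By R16 (it can castle): it is defended.
By R25 (it is on a home square, it is in state F): it is blocked.
By R23 (it is defended, it is blocked): it is promoted.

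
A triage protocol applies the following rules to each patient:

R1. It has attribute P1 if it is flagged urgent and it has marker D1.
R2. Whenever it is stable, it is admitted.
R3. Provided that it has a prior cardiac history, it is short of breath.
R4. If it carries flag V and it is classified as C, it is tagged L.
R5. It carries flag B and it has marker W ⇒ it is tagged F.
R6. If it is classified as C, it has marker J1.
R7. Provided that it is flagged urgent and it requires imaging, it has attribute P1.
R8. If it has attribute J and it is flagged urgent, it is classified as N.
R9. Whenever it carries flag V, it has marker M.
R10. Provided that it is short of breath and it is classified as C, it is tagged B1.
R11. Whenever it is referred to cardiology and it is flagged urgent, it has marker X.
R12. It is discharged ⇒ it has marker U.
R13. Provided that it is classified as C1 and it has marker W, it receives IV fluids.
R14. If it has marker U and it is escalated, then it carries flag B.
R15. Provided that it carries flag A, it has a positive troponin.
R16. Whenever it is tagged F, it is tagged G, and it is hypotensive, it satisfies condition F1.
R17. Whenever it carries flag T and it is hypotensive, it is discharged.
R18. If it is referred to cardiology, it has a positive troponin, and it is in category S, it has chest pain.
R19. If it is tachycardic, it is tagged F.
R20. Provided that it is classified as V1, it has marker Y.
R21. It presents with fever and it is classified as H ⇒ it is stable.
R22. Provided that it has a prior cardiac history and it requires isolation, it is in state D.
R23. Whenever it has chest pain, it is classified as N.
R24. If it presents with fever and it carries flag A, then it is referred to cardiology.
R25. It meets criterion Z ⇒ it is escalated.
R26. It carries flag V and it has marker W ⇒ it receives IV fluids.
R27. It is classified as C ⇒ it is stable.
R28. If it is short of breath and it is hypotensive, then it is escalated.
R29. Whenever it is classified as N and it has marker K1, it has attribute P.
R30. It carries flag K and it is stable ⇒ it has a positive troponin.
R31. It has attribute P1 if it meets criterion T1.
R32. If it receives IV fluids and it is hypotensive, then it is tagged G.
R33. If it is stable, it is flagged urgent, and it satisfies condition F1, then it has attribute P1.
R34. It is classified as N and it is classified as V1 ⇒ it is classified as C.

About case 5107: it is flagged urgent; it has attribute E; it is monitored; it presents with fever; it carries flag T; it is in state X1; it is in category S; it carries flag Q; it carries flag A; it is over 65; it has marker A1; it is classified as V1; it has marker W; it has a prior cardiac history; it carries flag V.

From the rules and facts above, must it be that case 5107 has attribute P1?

No

Forward chaining from the given facts derives: is short of breath, has marker M, has a positive troponin, has marker Y, is referred to cardiology, receives IV fluids, has marker X, has chest pain, is classified as N, is classified as C, is tagged L, has marker J1, is tagged B1, is stable, is admitted.
Rules concluding "it has attribute P1": R1 needs "it has marker D1"; R7 needs "it requires imaging"; R31 needs "it meets criterion T1"; R33 needs "it satisfies condition F1" — none of these are established.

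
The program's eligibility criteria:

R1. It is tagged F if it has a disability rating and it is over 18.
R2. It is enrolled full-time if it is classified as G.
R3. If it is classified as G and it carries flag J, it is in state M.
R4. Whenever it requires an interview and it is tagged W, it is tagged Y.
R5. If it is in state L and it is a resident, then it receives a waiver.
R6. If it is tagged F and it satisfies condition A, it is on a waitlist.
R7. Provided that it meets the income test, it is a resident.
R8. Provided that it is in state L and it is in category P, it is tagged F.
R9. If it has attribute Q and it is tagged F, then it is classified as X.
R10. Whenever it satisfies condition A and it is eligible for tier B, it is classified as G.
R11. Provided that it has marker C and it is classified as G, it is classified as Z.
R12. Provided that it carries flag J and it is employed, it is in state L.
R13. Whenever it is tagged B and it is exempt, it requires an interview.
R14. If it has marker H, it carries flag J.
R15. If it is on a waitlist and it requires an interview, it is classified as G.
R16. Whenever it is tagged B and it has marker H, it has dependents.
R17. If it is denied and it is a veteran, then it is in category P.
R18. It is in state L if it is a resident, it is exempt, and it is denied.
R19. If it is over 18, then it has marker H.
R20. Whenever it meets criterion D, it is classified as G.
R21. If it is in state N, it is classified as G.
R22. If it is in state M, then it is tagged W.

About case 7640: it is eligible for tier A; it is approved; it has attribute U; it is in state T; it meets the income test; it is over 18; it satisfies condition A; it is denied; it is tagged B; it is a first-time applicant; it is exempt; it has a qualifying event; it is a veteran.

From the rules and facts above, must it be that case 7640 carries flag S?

No

Forward chaining from the given facts derives: is a resident, requires an interview, is in category P, is in state L, has marker H, receives a waiver, is tagged F, carries flag J, has dependents, is on a waitlist, is classified as G, is enrolled full-time, is in state M, is tagged W, is tagged Y.
No rule has "it carries flag S" as its conclusion, and it is not among the given facts.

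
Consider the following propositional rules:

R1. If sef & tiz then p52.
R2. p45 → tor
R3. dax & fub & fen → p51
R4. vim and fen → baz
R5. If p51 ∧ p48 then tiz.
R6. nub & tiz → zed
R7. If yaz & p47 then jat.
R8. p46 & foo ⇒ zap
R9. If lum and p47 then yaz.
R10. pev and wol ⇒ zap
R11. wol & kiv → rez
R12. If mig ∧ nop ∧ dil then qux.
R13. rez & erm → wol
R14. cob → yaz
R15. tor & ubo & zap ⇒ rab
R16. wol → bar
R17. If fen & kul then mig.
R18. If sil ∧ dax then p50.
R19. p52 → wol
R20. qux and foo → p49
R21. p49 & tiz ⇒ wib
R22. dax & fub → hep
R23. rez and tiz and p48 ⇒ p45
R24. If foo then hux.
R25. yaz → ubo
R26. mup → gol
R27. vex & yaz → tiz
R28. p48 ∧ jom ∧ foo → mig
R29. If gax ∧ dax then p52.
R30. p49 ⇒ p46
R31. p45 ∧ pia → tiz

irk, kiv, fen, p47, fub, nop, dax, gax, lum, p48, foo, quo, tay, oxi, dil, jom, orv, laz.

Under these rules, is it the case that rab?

p51  (by R3: dax, fub, fen)
tiz  (by R5: p51, p48)
yaz  (by R9: lum, p47)
ubo  (by R25: yaz)
mig  (by R28: p48, jom, foo)
p52  (by R29: gax, dax)
qux  (by R12: mig, nop, dil)
wol  (by R19: p52)
p49  (by R20: qux, foo)
p46  (by R30: p49)
zap  (by R8: p46, foo)
rez  (by R11: wol, kiv)
p45  (by R23: rez, tiz, p48)
tor  (by R2: p45)
rab  (by R15: tor, ubo, zap)

Yes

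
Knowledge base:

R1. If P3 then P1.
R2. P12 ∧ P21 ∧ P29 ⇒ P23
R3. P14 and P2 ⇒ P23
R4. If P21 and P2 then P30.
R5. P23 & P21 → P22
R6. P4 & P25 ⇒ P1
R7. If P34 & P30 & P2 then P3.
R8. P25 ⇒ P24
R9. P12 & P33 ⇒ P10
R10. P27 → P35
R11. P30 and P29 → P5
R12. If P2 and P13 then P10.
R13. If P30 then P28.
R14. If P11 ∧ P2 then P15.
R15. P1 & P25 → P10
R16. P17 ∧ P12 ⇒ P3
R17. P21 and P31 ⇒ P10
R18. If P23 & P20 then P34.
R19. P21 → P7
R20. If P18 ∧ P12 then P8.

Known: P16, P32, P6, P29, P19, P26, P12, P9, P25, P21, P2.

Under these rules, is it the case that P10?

Forward chaining from the given facts derives: P23, P30, P22, P24, P5, P28, P7.
Rules concluding P10: R9 needs P33; R12 needs P13; R15 needs P1; R17 needs P31 — none of these are established.

No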